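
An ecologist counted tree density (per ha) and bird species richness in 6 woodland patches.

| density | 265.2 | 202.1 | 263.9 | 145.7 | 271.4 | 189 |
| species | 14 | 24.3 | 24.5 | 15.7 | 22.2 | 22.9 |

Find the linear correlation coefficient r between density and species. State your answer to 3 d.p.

0.154

n = 6, Σx = 1337.3, Σy = 123.6, Σx² = 311426.11, Σy² = 2650.48, Σxy = 27730.05
nΣxy − ΣxΣy = 166380.3 − 165290.28 = 1090.02
nΣx² − (Σx)² = 1868556.66 − 1788371.29 = 80185.37; nΣy² − (Σy)² = 15902.88 − 15276.96 = 625.92
r = 1090.02 / √(80185.37 × 625.92) = 1090.02 / 7084.4638 ≈ 0.154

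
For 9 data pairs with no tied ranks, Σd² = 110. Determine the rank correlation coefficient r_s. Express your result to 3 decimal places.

ρ = 1 − 6Σd² / [n(n²−1)] = 1 − 6×110 / (9×80)
  = 1 − 660/720 = 1 − 0.9167 ≈ 0.083

0.083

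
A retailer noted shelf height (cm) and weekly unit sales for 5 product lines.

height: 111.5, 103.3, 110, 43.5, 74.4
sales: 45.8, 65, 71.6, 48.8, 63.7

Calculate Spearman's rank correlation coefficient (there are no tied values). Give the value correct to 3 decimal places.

0.000

Rank height: 5, 3, 4, 1, 2
Rank sales: 1, 4, 5, 2, 3
d = rank(height) − rank(sales): 4, -1, -1, -1, -1; Σd² = 20
ρ = 1 − 6Σd² / [n(n²−1)] = 1 − 6×20 / (5×24) = 1 − 120/120 ≈ 0.000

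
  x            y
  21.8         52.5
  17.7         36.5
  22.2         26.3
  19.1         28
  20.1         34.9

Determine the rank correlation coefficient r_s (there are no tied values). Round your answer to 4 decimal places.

-0.3000

Rank x: 4, 1, 5, 2, 3
Rank y: 5, 4, 1, 2, 3
d = rank(x) − rank(y): -1, -3, 4, 0, 0; Σd² = 26
ρ = 1 − 6Σd² / [n(n²−1)] = 1 − 6×26 / (5×24) = 1 − 156/120 ≈ -0.3000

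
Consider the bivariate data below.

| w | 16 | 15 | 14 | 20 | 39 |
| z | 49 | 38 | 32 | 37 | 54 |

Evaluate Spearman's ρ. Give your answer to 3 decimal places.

0.700

Rank w: 3, 2, 1, 4, 5
Rank z: 4, 3, 1, 2, 5
d = rank(w) − rank(z): -1, -1, 0, 2, 0; Σd² = 6
ρ = 1 − 6Σd² / [n(n²−1)] = 1 − 6×6 / (5×24) = 1 − 36/120 ≈ 0.700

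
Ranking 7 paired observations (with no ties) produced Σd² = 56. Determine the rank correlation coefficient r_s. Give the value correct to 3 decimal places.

ρ = 1 − 6Σd² / [n(n²−1)] = 1 − 6×56 / (7×48)
  = 1 − 336/336 = 1 − 1.0000 ≈ 0.000

0.000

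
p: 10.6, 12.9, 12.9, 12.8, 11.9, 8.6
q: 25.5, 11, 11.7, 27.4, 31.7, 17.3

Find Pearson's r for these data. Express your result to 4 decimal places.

n = 6, Σp = 69.7, Σq = 124.6, Σp² = 824.59, Σq² = 2963.08, Σpq = 1439.86
nΣpq − ΣpΣq = 8639.16 − 8684.62 = -45.46
nΣp² − (Σp)² = 4947.54 − 4858.09 = 89.45; nΣq² − (Σq)² = 17778.48 − 15525.16 = 2253.32
r = -45.46 / √(89.45 × 2253.32) = -45.46 / 448.9538 ≈ -0.1013

-0.1013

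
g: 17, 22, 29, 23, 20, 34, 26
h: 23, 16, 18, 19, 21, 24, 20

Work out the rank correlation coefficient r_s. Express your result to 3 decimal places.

0.000

Rank g: 1, 3, 6, 4, 2, 7, 5
Rank h: 6, 1, 2, 3, 5, 7, 4
d = rank(g) − rank(h): -5, 2, 4, 1, -3, 0, 1; Σd² = 56
ρ = 1 − 6Σd² / [n(n²−1)] = 1 − 6×56 / (7×48) = 1 − 336/336 ≈ 0.000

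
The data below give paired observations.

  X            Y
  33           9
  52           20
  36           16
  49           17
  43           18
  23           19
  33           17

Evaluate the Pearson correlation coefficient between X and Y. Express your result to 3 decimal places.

0.275

n = 7, ΣX = 269, ΣY = 116, ΣX² = 10957, ΣY² = 2000, ΣXY = 4518
nΣXY − ΣXΣY = 31626 − 31204 = 422
nΣX² − (ΣX)² = 76699 − 72361 = 4338; nΣY² − (ΣY)² = 14000 − 13456 = 544
r = 422 / √(4338 × 544) = 422 / 1536.1875 ≈ 0.275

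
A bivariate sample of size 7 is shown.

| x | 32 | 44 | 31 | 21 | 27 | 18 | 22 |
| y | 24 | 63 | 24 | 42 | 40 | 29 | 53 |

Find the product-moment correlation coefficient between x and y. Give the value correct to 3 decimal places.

n = 7, Σx = 195, Σy = 275, Σx² = 5899, Σy² = 12135, Σxy = 7934
nΣxy − ΣxΣy = 55538 − 53625 = 1913
nΣx² − (Σx)² = 41293 − 38025 = 3268; nΣy² − (Σy)² = 84945 − 75625 = 9320
r = 1913 / √(3268 × 9320) = 1913 / 5518.8550 ≈ 0.347

0.347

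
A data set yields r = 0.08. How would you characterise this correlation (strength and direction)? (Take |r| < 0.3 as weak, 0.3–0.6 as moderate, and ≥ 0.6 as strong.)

weak positive

r = 0.08 > 0 so the relationship is positive.
|r| = 0.08, which falls in the weak range.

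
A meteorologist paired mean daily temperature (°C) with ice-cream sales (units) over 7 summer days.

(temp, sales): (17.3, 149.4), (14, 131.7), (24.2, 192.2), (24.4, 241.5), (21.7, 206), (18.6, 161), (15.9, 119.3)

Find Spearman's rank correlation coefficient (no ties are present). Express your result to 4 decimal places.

0.9286

Rank temp: 3, 1, 6, 7, 5, 4, 2
Rank sales: 3, 2, 5, 7, 6, 4, 1
d = rank(temp) − rank(sales): 0, -1, 1, 0, -1, 0, 1; Σd² = 4
ρ = 1 − 6Σd² / [n(n²−1)] = 1 − 6×4 / (7×48) = 1 − 24/336 ≈ 0.9286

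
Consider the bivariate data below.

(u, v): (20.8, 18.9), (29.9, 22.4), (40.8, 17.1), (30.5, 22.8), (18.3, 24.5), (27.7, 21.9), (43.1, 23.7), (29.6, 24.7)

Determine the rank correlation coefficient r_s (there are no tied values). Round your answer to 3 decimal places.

-0.119

Rank u: 2, 5, 7, 6, 1, 3, 8, 4
Rank v: 2, 4, 1, 5, 7, 3, 6, 8
d = rank(u) − rank(v): 0, 1, 6, 1, -6, 0, 2, -4; Σd² = 94
ρ = 1 − 6Σd² / [n(n²−1)] = 1 − 6×94 / (8×63) = 1 − 564/504 ≈ -0.119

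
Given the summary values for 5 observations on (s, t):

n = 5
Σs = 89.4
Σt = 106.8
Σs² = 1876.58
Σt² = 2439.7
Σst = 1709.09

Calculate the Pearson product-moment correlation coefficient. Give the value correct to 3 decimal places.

-0.955

r = (nΣst − ΣsΣt) / √[(nΣs² − (Σs)²)(nΣt² − (Σt)²)]
Numerator: 5×1709.09 − 89.4×106.8 = -1002.47
Denominator: √[(9382.9 − 7992.36)(12198.5 − 11406.24)] = √[1390.54 × 792.26] = 1049.6043
r = -1002.47 / 1049.6043 ≈ -0.955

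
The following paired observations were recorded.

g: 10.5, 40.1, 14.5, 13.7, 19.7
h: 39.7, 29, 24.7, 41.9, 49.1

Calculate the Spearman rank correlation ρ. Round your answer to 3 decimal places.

Rank g: 1, 5, 3, 2, 4
Rank h: 3, 2, 1, 4, 5
d = rank(g) − rank(h): -2, 3, 2, -2, -1; Σd² = 22
ρ = 1 − 6Σd² / [n(n²−1)] = 1 − 6×22 / (5×24) = 1 − 132/120 ≈ -0.100

-0.100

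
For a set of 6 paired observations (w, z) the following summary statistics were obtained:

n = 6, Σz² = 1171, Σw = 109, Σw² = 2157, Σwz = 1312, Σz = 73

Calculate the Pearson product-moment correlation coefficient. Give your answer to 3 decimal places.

-0.063

r = (nΣwz − ΣwΣz) / √[(nΣw² − (Σw)²)(nΣz² − (Σz)²)]
Numerator: 6×1312 − 109×73 = -85
Denominator: √[(12942 − 11881)(7026 − 5329)] = √[1061 × 1697] = 1341.8334
r = -85 / 1341.8334 ≈ -0.063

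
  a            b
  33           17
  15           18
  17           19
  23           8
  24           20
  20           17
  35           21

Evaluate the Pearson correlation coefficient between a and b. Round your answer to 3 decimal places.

0.153

n = 7, Σa = 167, Σb = 120, Σa² = 4333, Σb² = 2168, Σab = 2893
nΣab − ΣaΣb = 20251 − 20040 = 211
nΣa² − (Σa)² = 30331 − 27889 = 2442; nΣb² − (Σb)² = 15176 − 14400 = 776
r = 211 / √(2442 × 776) = 211 / 1376.5871 ≈ 0.153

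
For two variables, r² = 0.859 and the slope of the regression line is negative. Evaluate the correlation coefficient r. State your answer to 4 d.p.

-0.9268

|r| = √0.859 = 0.9268
The association is negative, so r = −0.9268.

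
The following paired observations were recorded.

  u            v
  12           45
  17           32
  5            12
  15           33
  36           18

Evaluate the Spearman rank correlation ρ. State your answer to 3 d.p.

0.000

Rank u: 2, 4, 1, 3, 5
Rank v: 5, 3, 1, 4, 2
d = rank(u) − rank(v): -3, 1, 0, -1, 3; Σd² = 20
ρ = 1 − 6Σd² / [n(n²−1)] = 1 − 6×20 / (5×24) = 1 − 120/120 ≈ 0.000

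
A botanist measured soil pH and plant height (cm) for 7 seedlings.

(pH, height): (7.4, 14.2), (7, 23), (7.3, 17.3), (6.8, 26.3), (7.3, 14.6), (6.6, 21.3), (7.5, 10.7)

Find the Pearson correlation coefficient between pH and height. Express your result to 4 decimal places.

-0.8576

n = 7, Σx = 49.9, Σy = 127.4, Σx² = 356.39, Σy² = 2502.96, Σxy = 898.62
nΣxy − ΣxΣy = 6290.34 − 6357.26 = -66.92
nΣx² − (Σx)² = 2494.73 − 2490.01 = 4.72; nΣy² − (Σy)² = 17520.72 − 16230.76 = 1289.96
r = -66.92 / √(4.72 × 1289.96) = -66.92 / 78.0296 ≈ -0.8576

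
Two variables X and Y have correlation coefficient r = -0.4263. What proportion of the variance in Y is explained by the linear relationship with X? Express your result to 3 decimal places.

r² = (-0.4263)² = 0.182

0.182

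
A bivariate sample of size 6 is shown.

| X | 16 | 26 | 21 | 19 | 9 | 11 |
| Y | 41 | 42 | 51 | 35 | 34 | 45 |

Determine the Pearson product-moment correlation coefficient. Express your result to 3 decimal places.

0.342

n = 6, ΣX = 102, ΣY = 248, ΣX² = 1936, ΣY² = 10452, ΣXY = 4285
nΣXY − ΣXΣY = 25710 − 25296 = 414
nΣX² − (ΣX)² = 11616 − 10404 = 1212; nΣY² − (ΣY)² = 62712 − 61504 = 1208
r = 414 / √(1212 × 1208) = 414 / 1209.9983 ≈ 0.342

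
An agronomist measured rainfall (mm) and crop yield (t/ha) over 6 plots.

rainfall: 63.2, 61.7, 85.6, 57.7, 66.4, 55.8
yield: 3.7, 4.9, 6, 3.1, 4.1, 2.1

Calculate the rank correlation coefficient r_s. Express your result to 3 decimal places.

Rank rainfall: 4, 3, 6, 2, 5, 1
Rank yield: 3, 5, 6, 2, 4, 1
d = rank(rainfall) − rank(yield): 1, -2, 0, 0, 1, 0; Σd² = 6
ρ = 1 − 6Σd² / [n(n²−1)] = 1 − 6×6 / (6×35) = 1 − 36/210 ≈ 0.829

0.829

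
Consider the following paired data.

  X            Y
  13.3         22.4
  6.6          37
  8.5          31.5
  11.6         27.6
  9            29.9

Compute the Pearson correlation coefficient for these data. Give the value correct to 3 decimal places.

-0.975

n = 5, ΣX = 49, ΣY = 148.4, ΣX² = 508.26, ΣY² = 4518.78, ΣXY = 1399.13
nΣXY − ΣXΣY = 6995.65 − 7271.6 = -275.95
nΣX² − (ΣX)² = 2541.3 − 2401 = 140.3; nΣY² − (ΣY)² = 22593.9 − 22022.56 = 571.34
r = -275.95 / √(140.3 × 571.34) = -275.95 / 283.1237 ≈ -0.975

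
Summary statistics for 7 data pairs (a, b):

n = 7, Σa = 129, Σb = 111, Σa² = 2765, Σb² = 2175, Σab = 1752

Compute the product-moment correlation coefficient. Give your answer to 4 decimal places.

-0.7320

r = (nΣab − ΣaΣb) / √[(nΣa² − (Σa)²)(nΣb² − (Σb)²)]
Numerator: 7×1752 − 129×111 = -2055
Denominator: √[(19355 − 16641)(15225 − 12321)] = √[2714 × 2904] = 2807.3931
r = -2055 / 2807.3931 ≈ -0.7320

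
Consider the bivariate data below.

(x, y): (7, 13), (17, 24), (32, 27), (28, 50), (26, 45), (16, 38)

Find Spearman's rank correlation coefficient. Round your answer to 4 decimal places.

0.5429

Rank x: 1, 3, 6, 5, 4, 2
Rank y: 1, 2, 3, 6, 5, 4
d = rank(x) − rank(y): 0, 1, 3, -1, -1, -2; Σd² = 16
ρ = 1 − 6Σd² / [n(n²−1)] = 1 − 6×16 / (6×35) = 1 − 96/210 ≈ 0.5429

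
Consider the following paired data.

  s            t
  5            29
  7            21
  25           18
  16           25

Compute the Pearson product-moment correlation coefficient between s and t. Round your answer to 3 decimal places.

-0.685

n = 4, Σs = 53, Σt = 93, Σs² = 955, Σt² = 2231, Σst = 1142
nΣst − ΣsΣt = 4568 − 4929 = -361
nΣs² − (Σs)² = 3820 − 2809 = 1011; nΣt² − (Σt)² = 8924 − 8649 = 275
r = -361 / √(1011 × 275) = -361 / 527.2808 ≈ -0.685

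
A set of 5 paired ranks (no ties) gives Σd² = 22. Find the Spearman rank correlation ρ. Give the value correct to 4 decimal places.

-0.1000

ρ = 1 − 6Σd² / [n(n²−1)] = 1 − 6×22 / (5×24)
  = 1 − 132/120 = 1 − 1.10000 ≈ -0.1000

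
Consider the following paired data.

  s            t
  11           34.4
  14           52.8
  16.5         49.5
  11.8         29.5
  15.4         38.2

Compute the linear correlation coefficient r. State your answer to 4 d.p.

n = 5, Σs = 68.7, Σt = 204.4, Σs² = 965.65, Σt² = 8750.94, Σst = 2870.73
nΣst − ΣsΣt = 14353.65 − 14042.28 = 311.37
nΣs² − (Σs)² = 4828.25 − 4719.69 = 108.56; nΣt² − (Σt)² = 43754.7 − 41779.36 = 1975.34
r = 311.37 / √(108.56 × 1975.34) = 311.37 / 463.0798 ≈ 0.6724

0.6724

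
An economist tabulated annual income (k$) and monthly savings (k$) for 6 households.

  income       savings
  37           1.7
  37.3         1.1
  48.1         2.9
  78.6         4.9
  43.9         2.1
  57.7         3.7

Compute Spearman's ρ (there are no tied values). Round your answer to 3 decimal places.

Rank income: 1, 2, 4, 6, 3, 5
Rank savings: 2, 1, 4, 6, 3, 5
d = rank(income) − rank(savings): -1, 1, 0, 0, 0, 0; Σd² = 2
ρ = 1 − 6Σd² / [n(n²−1)] = 1 − 6×2 / (6×35) = 1 − 12/210 ≈ 0.943

0.943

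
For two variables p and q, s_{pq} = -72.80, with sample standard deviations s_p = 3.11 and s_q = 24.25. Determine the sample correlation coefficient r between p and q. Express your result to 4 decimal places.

-0.9653

r = Cov(p,q) / (s_p · s_q) = -72.80 / (3.11 × 24.25)
  = -72.80 / 75.4175 ≈ -0.9653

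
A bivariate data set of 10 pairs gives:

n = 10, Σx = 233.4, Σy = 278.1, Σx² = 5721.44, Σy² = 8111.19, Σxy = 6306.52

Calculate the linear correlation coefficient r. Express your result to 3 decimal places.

r = (nΣxy − ΣxΣy) / √[(nΣx² − (Σx)²)(nΣy² − (Σy)²)]
Numerator: 10×6306.52 − 233.4×278.1 = -1843.34
Denominator: √[(57214.4 − 54475.56)(81111.9 − 77339.61)] = √[2738.84 × 3772.29] = 3214.2960
r = -1843.34 / 3214.2960 ≈ -0.573

-0.573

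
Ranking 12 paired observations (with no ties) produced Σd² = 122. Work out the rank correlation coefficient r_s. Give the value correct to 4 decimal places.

0.5734

ρ = 1 − 6Σd² / [n(n²−1)] = 1 − 6×122 / (12×143)
  = 1 − 732/1716 = 1 − 0.42657 ≈ 0.5734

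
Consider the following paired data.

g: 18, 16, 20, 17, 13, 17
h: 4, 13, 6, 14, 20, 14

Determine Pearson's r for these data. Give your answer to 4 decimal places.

n = 6, Σg = 101, Σh = 71, Σg² = 1727, Σh² = 1013, Σgh = 1136
nΣgh − ΣgΣh = 6816 − 7171 = -355
nΣg² − (Σg)² = 10362 − 10201 = 161; nΣh² − (Σh)² = 6078 − 5041 = 1037
r = -355 / √(161 × 1037) = -355 / 408.6037 ≈ -0.8688

-0.8688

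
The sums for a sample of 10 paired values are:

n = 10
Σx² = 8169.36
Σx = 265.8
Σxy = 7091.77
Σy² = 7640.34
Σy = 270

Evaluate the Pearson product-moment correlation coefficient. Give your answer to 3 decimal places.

-0.136

r = (nΣxy − ΣxΣy) / √[(nΣx² − (Σx)²)(nΣy² − (Σy)²)]
Numerator: 10×7091.77 − 265.8×270 = -848.3
Denominator: √[(81693.6 − 70649.64)(76403.4 − 72900)] = √[11043.96 × 3503.4] = 6220.2419
r = -848.3 / 6220.2419 ≈ -0.136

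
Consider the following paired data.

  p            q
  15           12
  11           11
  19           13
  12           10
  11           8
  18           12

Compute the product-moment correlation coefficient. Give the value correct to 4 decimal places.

0.8168

n = 6, Σp = 86, Σq = 66, Σp² = 1296, Σq² = 742, Σpq = 972
nΣpq − ΣpΣq = 5832 − 5676 = 156
nΣp² − (Σp)² = 7776 − 7396 = 380; nΣq² − (Σq)² = 4452 − 4356 = 96
r = 156 / √(380 × 96) = 156 / 190.9974 ≈ 0.8168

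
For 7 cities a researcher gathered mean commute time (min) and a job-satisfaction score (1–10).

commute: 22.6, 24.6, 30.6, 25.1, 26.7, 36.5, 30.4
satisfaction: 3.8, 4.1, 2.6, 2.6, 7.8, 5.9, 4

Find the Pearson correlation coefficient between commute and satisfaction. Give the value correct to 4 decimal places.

0.2286

n = 7, Σx = 196.5, Σy = 30.8, Σx² = 5651.59, Σy² = 156.42, Σxy = 876.77
nΣxy − ΣxΣy = 6137.39 − 6052.2 = 85.19
nΣx² − (Σx)² = 39561.13 − 38612.25 = 948.88; nΣy² − (Σy)² = 1094.94 − 948.64 = 146.3
r = 85.19 / √(948.88 × 146.3) = 85.19 / 372.5871 ≈ 0.2286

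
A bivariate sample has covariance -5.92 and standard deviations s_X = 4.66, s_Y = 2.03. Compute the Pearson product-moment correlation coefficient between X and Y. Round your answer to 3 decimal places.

-0.626

r = Cov(X,Y) / (s_X · s_Y) = -5.92 / (4.66 × 2.03)
  = -5.92 / 9.4598 ≈ -0.626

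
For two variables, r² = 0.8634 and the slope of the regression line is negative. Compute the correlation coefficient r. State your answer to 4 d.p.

-0.9292

|r| = √0.8634 = 0.9292
The association is negative, so r = −0.9292.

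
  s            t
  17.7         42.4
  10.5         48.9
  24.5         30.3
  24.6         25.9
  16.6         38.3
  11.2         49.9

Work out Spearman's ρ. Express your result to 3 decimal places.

Rank s: 4, 1, 5, 6, 3, 2
Rank t: 4, 5, 2, 1, 3, 6
d = rank(s) − rank(t): 0, -4, 3, 5, 0, -4; Σd² = 66
ρ = 1 − 6Σd² / [n(n²−1)] = 1 − 6×66 / (6×35) = 1 − 396/210 ≈ -0.886

-0.886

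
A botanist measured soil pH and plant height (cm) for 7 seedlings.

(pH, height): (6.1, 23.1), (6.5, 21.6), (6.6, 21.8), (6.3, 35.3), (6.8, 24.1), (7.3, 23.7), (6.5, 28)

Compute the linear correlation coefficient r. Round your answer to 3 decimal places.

-0.281

n = 7, Σx = 46.1, Σy = 177.6, Σx² = 304.49, Σy² = 4648, Σxy = 1166.47
nΣxy − ΣxΣy = 8165.29 − 8187.36 = -22.07
nΣx² − (Σx)² = 2131.43 − 2125.21 = 6.22; nΣy² − (Σy)² = 32536 − 31541.76 = 994.24
r = -22.07 / √(6.22 × 994.24) = -22.07 / 78.6395 ≈ -0.281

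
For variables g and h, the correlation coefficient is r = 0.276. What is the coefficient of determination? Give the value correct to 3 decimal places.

0.076

r² = (0.276)² = 0.076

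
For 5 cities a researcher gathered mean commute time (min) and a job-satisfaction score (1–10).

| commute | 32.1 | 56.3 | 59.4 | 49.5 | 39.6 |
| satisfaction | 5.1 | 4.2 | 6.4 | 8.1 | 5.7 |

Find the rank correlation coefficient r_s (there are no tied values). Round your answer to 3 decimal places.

Rank commute: 1, 4, 5, 3, 2
Rank satisfaction: 2, 1, 4, 5, 3
d = rank(commute) − rank(satisfaction): -1, 3, 1, -2, -1; Σd² = 16
ρ = 1 − 6Σd² / [n(n²−1)] = 1 − 6×16 / (5×24) = 1 − 96/120 ≈ 0.200

0.200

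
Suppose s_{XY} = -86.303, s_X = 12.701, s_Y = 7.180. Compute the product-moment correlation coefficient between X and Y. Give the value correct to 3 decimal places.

-0.946

r = Cov(X,Y) / (s_X · s_Y) = -86.303 / (12.701 × 7.180)
  = -86.303 / 91.1932 ≈ -0.946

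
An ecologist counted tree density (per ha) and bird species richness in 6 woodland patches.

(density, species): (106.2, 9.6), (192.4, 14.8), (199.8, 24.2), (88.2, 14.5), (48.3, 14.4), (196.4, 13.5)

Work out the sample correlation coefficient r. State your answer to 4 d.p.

0.4525

n = 6, Σx = 831.3, Σy = 91, Σx² = 136901.33, Σy² = 1496.7, Σxy = 13328.02
nΣxy − ΣxΣy = 79968.12 − 75648.3 = 4319.82
nΣx² − (Σx)² = 821407.98 − 691059.69 = 130348.29; nΣy² − (Σy)² = 8980.2 − 8281 = 699.2
r = 4319.82 / √(130348.29 × 699.2) = 4319.82 / 9546.7023 ≈ 0.4525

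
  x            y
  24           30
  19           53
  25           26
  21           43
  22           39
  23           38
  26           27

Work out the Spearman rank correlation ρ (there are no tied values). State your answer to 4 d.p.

-0.9643

Rank x: 5, 1, 6, 2, 3, 4, 7
Rank y: 3, 7, 1, 6, 5, 4, 2
d = rank(x) − rank(y): 2, -6, 5, -4, -2, 0, 5; Σd² = 110
ρ = 1 − 6Σd² / [n(n²−1)] = 1 − 6×110 / (7×48) = 1 − 660/336 ≈ -0.9643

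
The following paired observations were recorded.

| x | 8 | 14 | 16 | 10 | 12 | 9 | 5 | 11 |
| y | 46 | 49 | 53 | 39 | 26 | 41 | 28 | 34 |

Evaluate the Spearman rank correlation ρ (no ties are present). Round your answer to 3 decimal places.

0.405

Rank x: 2, 7, 8, 4, 6, 3, 1, 5
Rank y: 6, 7, 8, 4, 1, 5, 2, 3
d = rank(x) − rank(y): -4, 0, 0, 0, 5, -2, -1, 2; Σd² = 50
ρ = 1 − 6Σd² / [n(n²−1)] = 1 − 6×50 / (8×63) = 1 − 300/504 ≈ 0.405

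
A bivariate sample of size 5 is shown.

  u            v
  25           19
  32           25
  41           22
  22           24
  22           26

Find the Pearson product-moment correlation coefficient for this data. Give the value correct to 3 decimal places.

-0.193

n = 5, Σu = 142, Σv = 116, Σu² = 4298, Σv² = 2722, Σuv = 3277
nΣuv − ΣuΣv = 16385 − 16472 = -87
nΣu² − (Σu)² = 21490 − 20164 = 1326; nΣv² − (Σv)² = 13610 − 13456 = 154
r = -87 / √(1326 × 154) = -87 / 451.8894 ≈ -0.193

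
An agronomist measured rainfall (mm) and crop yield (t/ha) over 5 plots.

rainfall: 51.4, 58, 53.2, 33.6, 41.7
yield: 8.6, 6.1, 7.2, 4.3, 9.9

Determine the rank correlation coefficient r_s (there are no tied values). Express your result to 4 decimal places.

0.0000

Rank rainfall: 3, 5, 4, 1, 2
Rank yield: 4, 2, 3, 1, 5
d = rank(rainfall) − rank(yield): -1, 3, 1, 0, -3; Σd² = 20
ρ = 1 − 6Σd² / [n(n²−1)] = 1 − 6×20 / (5×24) = 1 − 120/120 ≈ 0.0000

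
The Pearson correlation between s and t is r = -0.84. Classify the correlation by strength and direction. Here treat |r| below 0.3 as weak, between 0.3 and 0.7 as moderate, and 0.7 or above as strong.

strong negative

r = -0.84 < 0 so the relationship is negative.
|r| = 0.84, which falls in the strong range.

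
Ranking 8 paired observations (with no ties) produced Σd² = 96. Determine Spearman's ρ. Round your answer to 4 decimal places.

ρ = 1 − 6Σd² / [n(n²−1)] = 1 − 6×96 / (8×63)
  = 1 − 576/504 = 1 − 1.14286 ≈ -0.1429

-0.1429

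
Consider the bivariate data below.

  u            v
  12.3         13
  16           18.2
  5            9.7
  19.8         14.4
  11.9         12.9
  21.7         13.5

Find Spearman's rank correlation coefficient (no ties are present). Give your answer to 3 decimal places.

0.771

Rank u: 3, 4, 1, 5, 2, 6
Rank v: 3, 6, 1, 5, 2, 4
d = rank(u) − rank(v): 0, -2, 0, 0, 0, 2; Σd² = 8
ρ = 1 − 6Σd² / [n(n²−1)] = 1 − 6×8 / (6×35) = 1 − 48/210 ≈ 0.771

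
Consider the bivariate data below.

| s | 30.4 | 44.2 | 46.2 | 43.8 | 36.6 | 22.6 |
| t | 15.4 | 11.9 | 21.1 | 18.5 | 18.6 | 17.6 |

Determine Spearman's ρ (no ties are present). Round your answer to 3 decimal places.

Rank s: 2, 5, 6, 4, 3, 1
Rank t: 2, 1, 6, 4, 5, 3
d = rank(s) − rank(t): 0, 4, 0, 0, -2, -2; Σd² = 24
ρ = 1 − 6Σd² / [n(n²−1)] = 1 − 6×24 / (6×35) = 1 − 144/210 ≈ 0.314

0.314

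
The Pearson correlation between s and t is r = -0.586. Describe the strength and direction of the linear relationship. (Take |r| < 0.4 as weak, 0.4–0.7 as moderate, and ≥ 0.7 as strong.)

moderate negative

r = -0.586 < 0 so the relationship is negative.
|r| = 0.586, which falls in the moderate range.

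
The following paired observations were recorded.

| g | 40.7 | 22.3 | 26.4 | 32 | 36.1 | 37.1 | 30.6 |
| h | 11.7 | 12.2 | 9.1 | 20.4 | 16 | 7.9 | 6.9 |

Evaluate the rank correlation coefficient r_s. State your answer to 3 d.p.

0.000

Rank g: 7, 1, 2, 4, 5, 6, 3
Rank h: 4, 5, 3, 7, 6, 2, 1
d = rank(g) − rank(h): 3, -4, -1, -3, -1, 4, 2; Σd² = 56
ρ = 1 − 6Σd² / [n(n²−1)] = 1 − 6×56 / (7×48) = 1 − 336/336 ≈ 0.000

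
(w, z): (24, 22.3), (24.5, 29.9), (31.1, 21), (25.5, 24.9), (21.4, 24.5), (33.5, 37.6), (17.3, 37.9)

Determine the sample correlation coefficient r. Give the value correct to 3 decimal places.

n = 7, Σw = 177.3, Σz = 198.1, Σw² = 4673.21, Σz² = 5902.73, Σwz = 4995.37
nΣwz − ΣwΣz = 34967.59 − 35123.13 = -155.54
nΣw² − (Σw)² = 32712.47 − 31435.29 = 1277.18; nΣz² − (Σz)² = 41319.11 − 39243.61 = 2075.5
r = -155.54 / √(1277.18 × 2075.5) = -155.54 / 1628.1238 ≈ -0.096

-0.096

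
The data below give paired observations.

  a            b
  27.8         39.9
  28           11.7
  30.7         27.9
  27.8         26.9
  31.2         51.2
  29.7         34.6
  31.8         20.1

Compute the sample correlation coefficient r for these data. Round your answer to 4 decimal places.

n = 7, Σa = 207, Σb = 212.3, Σa² = 6138.94, Σb² = 7453.53, Σab = 6305.41
nΣab − ΣaΣb = 44137.87 − 43946.1 = 191.77
nΣa² − (Σa)² = 42972.58 − 42849 = 123.58; nΣb² − (Σb)² = 52174.71 − 45071.29 = 7103.42
r = 191.77 / √(123.58 × 7103.42) = 191.77 / 936.9315 ≈ 0.2047

0.2047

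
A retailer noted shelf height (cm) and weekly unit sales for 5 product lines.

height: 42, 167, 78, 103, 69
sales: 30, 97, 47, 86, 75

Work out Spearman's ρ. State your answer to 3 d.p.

Rank height: 1, 5, 3, 4, 2
Rank sales: 1, 5, 2, 4, 3
d = rank(height) − rank(sales): 0, 0, 1, 0, -1; Σd² = 2
ρ = 1 − 6Σd² / [n(n²−1)] = 1 − 6×2 / (5×24) = 1 − 12/120 ≈ 0.900

0.900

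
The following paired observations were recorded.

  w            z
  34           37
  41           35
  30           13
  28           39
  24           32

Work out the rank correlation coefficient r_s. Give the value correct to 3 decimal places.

0.100

Rank w: 4, 5, 3, 2, 1
Rank z: 4, 3, 1, 5, 2
d = rank(w) − rank(z): 0, 2, 2, -3, -1; Σd² = 18
ρ = 1 − 6Σd² / [n(n²−1)] = 1 − 6×18 / (5×24) = 1 − 108/120 ≈ 0.100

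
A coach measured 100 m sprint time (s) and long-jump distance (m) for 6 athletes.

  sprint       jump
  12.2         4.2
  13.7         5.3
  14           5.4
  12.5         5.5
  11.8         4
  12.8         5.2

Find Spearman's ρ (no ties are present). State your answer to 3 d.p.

Rank sprint: 2, 5, 6, 3, 1, 4
Rank jump: 2, 4, 5, 6, 1, 3
d = rank(sprint) − rank(jump): 0, 1, 1, -3, 0, 1; Σd² = 12
ρ = 1 − 6Σd² / [n(n²−1)] = 1 − 6×12 / (6×35) = 1 − 72/210 ≈ 0.657

0.657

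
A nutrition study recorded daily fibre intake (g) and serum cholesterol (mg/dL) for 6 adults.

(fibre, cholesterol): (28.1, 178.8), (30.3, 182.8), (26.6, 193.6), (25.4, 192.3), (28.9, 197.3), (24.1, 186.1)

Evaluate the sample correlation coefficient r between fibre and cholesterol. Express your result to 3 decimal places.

-0.171

n = 6, Σx = 163.4, Σy = 1130.9, Σx² = 4476.44, Σy² = 213406.03, Σxy = 30784.28
nΣxy − ΣxΣy = 184705.68 − 184789.06 = -83.38
nΣx² − (Σx)² = 26858.64 − 26699.56 = 159.08; nΣy² − (Σy)² = 1280436.18 − 1278934.81 = 1501.37
r = -83.38 / √(159.08 × 1501.37) = -83.38 / 488.7105 ≈ -0.171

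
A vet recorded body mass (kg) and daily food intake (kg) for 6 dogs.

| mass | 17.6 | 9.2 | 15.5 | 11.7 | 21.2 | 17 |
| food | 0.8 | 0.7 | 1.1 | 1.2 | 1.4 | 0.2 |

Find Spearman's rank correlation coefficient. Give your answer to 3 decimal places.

0.314

Rank mass: 5, 1, 3, 2, 6, 4
Rank food: 3, 2, 4, 5, 6, 1
d = rank(mass) − rank(food): 2, -1, -1, -3, 0, 3; Σd² = 24
ρ = 1 − 6Σd² / [n(n²−1)] = 1 − 6×24 / (6×35) = 1 − 144/210 ≈ 0.314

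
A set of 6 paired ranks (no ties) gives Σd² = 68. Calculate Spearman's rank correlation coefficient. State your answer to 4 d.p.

ρ = 1 − 6Σd² / [n(n²−1)] = 1 − 6×68 / (6×35)
  = 1 − 408/210 = 1 − 1.94286 ≈ -0.9429

-0.9429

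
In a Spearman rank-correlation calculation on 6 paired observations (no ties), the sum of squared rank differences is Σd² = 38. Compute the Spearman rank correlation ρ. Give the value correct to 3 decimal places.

ρ = 1 − 6Σd² / [n(n²−1)] = 1 − 6×38 / (6×35)
  = 1 − 228/210 = 1 − 1.0857 ≈ -0.086

-0.086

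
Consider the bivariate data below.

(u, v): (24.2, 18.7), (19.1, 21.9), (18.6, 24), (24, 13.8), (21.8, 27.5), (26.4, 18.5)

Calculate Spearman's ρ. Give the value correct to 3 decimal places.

Rank u: 5, 2, 1, 4, 3, 6
Rank v: 3, 4, 5, 1, 6, 2
d = rank(u) − rank(v): 2, -2, -4, 3, -3, 4; Σd² = 58
ρ = 1 − 6Σd² / [n(n²−1)] = 1 − 6×58 / (6×35) = 1 − 348/210 ≈ -0.657

-0.657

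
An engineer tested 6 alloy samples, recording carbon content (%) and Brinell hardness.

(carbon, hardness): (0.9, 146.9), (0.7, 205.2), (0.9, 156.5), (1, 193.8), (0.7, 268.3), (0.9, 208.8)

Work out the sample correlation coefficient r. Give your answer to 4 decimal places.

-0.6140

n = 6, Σx = 5.1, Σy = 1179.5, Σx² = 4.41, Σy² = 241319.67, Σxy = 986.23
nΣxy − ΣxΣy = 5917.38 − 6015.45 = -98.07
nΣx² − (Σx)² = 26.46 − 26.01 = 0.45; nΣy² − (Σy)² = 1447918.02 − 1391220.25 = 56697.77
r = -98.07 / √(0.45 × 56697.77) = -98.07 / 159.7310 ≈ -0.6140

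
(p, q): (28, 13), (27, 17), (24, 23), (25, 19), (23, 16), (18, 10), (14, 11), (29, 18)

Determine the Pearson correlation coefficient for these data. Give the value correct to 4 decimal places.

0.5693

n = 8, Σp = 188, Σq = 127, Σp² = 4604, Σq² = 2149, Σpq = 3074
nΣpq − ΣpΣq = 24592 − 23876 = 716
nΣp² − (Σp)² = 36832 − 35344 = 1488; nΣq² − (Σq)² = 17192 − 16129 = 1063
r = 716 / √(1488 × 1063) = 716 / 1257.6740 ≈ 0.5693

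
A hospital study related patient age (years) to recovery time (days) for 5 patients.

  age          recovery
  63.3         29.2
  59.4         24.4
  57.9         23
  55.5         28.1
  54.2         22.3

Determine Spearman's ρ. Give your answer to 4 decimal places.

Rank age: 5, 4, 3, 2, 1
Rank recovery: 5, 3, 2, 4, 1
d = rank(age) − rank(recovery): 0, 1, 1, -2, 0; Σd² = 6
ρ = 1 − 6Σd² / [n(n²−1)] = 1 − 6×6 / (5×24) = 1 − 36/120 ≈ 0.7000

0.7000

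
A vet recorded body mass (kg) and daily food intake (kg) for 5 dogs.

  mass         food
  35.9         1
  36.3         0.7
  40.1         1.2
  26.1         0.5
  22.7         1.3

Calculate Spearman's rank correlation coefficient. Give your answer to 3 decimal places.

-0.100

Rank mass: 3, 4, 5, 2, 1
Rank food: 3, 2, 4, 1, 5
d = rank(mass) − rank(food): 0, 2, 1, 1, -4; Σd² = 22
ρ = 1 − 6Σd² / [n(n²−1)] = 1 − 6×22 / (5×24) = 1 − 132/120 ≈ -0.100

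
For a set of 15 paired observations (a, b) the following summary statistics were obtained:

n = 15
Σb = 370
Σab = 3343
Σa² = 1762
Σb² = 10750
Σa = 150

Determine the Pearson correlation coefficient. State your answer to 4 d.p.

r = (nΣab − ΣaΣb) / √[(nΣa² − (Σa)²)(nΣb² − (Σb)²)]
Numerator: 15×3343 − 150×370 = -5355
Denominator: √[(26430 − 22500)(161250 − 136900)] = √[3930 × 24350] = 9782.4077
r = -5355 / 9782.4077 ≈ -0.5474

-0.5474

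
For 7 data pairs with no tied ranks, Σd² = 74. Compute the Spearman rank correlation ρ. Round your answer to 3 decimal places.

ρ = 1 − 6Σd² / [n(n²−1)] = 1 − 6×74 / (7×48)
  = 1 − 444/336 = 1 − 1.3214 ≈ -0.321

-0.321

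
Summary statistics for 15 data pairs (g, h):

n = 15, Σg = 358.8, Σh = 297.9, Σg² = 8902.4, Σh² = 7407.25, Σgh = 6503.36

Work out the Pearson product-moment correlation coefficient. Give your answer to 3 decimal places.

-0.901

r = (nΣgh − ΣgΣh) / √[(nΣg² − (Σg)²)(nΣh² − (Σh)²)]
Numerator: 15×6503.36 − 358.8×297.9 = -9336.12
Denominator: √[(133536 − 128737.44)(111108.75 − 88744.41)] = √[4798.56 × 22364.34] = 10359.3739
r = -9336.12 / 10359.3739 ≈ -0.901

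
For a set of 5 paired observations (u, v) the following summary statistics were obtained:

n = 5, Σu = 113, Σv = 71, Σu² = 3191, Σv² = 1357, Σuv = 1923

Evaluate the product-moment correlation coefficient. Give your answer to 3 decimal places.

r = (nΣuv − ΣuΣv) / √[(nΣu² − (Σu)²)(nΣv² − (Σv)²)]
Numerator: 5×1923 − 113×71 = 1592
Denominator: √[(15955 − 12769)(6785 − 5041)] = √[3186 × 1744] = 2357.1983
r = 1592 / 2357.1983 ≈ 0.675

0.675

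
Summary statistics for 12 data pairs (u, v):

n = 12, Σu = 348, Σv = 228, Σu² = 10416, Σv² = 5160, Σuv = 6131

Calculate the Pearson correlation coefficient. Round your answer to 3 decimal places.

r = (nΣuv − ΣuΣv) / √[(nΣu² − (Σu)²)(nΣv² − (Σv)²)]
Numerator: 12×6131 − 348×228 = -5772
Denominator: √[(124992 − 121104)(61920 − 51984)] = √[3888 × 9936] = 6215.3977
r = -5772 / 6215.3977 ≈ -0.929

-0.929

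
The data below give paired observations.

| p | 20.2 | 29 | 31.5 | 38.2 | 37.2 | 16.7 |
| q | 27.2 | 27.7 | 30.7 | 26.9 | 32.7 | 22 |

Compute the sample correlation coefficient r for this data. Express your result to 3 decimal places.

0.719

n = 6, Σp = 172.8, Σq = 167.2, Σp² = 5363.26, Σq² = 4726.52, Σpq = 4931.21
nΣpq − ΣpΣq = 29587.26 − 28892.16 = 695.1
nΣp² − (Σp)² = 32179.56 − 29859.84 = 2319.72; nΣq² − (Σq)² = 28359.12 − 27955.84 = 403.28
r = 695.1 / √(2319.72 × 403.28) = 695.1 / 967.2108 ≈ 0.719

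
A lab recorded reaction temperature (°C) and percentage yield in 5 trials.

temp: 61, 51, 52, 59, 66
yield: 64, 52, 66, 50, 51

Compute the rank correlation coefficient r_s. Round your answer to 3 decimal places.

-0.300

Rank temp: 4, 1, 2, 3, 5
Rank yield: 4, 3, 5, 1, 2
d = rank(temp) − rank(yield): 0, -2, -3, 2, 3; Σd² = 26
ρ = 1 − 6Σd² / [n(n²−1)] = 1 − 6×26 / (5×24) = 1 − 156/120 ≈ -0.300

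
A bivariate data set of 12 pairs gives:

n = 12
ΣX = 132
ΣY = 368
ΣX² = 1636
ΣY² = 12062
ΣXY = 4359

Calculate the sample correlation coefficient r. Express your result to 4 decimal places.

r = (nΣXY − ΣXΣY) / √[(nΣX² − (ΣX)²)(nΣY² − (ΣY)²)]
Numerator: 12×4359 − 132×368 = 3732
Denominator: √[(19632 − 17424)(144744 − 135424)] = √[2208 × 9320] = 4536.3598
r = 3732 / 4536.3598 ≈ 0.8227

0.8227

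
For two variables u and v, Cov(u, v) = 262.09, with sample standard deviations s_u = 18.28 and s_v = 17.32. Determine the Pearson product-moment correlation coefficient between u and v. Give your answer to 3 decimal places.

0.828

r = Cov(u,v) / (s_u · s_v) = 262.09 / (18.28 × 17.32)
  = 262.09 / 316.6096 ≈ 0.828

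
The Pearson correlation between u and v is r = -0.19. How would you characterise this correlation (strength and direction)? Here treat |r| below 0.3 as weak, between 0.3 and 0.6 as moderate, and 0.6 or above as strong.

r = -0.19 < 0 so the relationship is negative.
|r| = 0.19, which falls in the weak range.

weak negative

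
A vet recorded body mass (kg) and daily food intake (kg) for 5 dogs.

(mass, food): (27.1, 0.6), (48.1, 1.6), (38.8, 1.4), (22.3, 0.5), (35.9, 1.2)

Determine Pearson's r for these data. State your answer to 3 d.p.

n = 5, Σx = 172.2, Σy = 5.3, Σx² = 6339.56, Σy² = 6.57, Σxy = 201.77
nΣxy − ΣxΣy = 1008.85 − 912.66 = 96.19
nΣx² − (Σx)² = 31697.8 − 29652.84 = 2044.96; nΣy² − (Σy)² = 32.85 − 28.09 = 4.76
r = 96.19 / √(2044.96 × 4.76) = 96.19 / 98.6611 ≈ 0.975

0.975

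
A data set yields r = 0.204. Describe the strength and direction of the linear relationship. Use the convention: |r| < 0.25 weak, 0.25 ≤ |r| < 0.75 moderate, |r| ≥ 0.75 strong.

weak positive

r = 0.204 > 0 so the relationship is positive.
|r| = 0.204, which falls in the weak range.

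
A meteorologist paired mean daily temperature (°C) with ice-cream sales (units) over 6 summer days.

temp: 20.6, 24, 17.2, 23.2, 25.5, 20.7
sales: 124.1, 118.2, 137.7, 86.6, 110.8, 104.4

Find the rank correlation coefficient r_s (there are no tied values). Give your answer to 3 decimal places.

Rank temp: 2, 5, 1, 4, 6, 3
Rank sales: 5, 4, 6, 1, 3, 2
d = rank(temp) − rank(sales): -3, 1, -5, 3, 3, 1; Σd² = 54
ρ = 1 − 6Σd² / [n(n²−1)] = 1 − 6×54 / (6×35) = 1 − 324/210 ≈ -0.543

-0.543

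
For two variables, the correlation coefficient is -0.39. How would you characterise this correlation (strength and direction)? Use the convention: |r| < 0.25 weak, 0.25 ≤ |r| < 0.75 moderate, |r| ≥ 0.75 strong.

moderate negative

r = -0.39 < 0 so the relationship is negative.
|r| = 0.39, which falls in the moderate range.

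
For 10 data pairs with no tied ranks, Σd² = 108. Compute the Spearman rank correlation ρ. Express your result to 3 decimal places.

ρ = 1 − 6Σd² / [n(n²−1)] = 1 − 6×108 / (10×99)
  = 1 − 648/990 = 1 − 0.6545 ≈ 0.345

0.345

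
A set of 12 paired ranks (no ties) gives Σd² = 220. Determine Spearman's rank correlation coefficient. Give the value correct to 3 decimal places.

ρ = 1 − 6Σd² / [n(n²−1)] = 1 − 6×220 / (12×143)
  = 1 − 1320/1716 = 1 − 0.7692 ≈ 0.231

0.231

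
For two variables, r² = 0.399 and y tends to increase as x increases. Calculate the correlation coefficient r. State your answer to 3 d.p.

0.632

|r| = √0.399 = 0.632
The association is positive, so r = 0.632.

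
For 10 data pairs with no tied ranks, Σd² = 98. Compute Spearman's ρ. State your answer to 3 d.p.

ρ = 1 − 6Σd² / [n(n²−1)] = 1 − 6×98 / (10×99)
  = 1 − 588/990 = 1 − 0.5939 ≈ 0.406

0.406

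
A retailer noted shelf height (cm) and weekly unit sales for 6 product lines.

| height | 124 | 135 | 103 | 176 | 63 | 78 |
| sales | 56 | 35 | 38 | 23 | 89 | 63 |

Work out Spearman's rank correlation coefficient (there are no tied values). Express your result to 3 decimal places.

-0.943

Rank height: 4, 5, 3, 6, 1, 2
Rank sales: 4, 2, 3, 1, 6, 5
d = rank(height) − rank(sales): 0, 3, 0, 5, -5, -3; Σd² = 68
ρ = 1 − 6Σd² / [n(n²−1)] = 1 − 6×68 / (6×35) = 1 − 408/210 ≈ -0.943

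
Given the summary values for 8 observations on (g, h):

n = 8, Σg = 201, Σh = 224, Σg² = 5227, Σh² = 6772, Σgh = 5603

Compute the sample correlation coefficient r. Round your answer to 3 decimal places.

-0.084

r = (nΣgh − ΣgΣh) / √[(nΣg² − (Σg)²)(nΣh² − (Σh)²)]
Numerator: 8×5603 − 201×224 = -200
Denominator: √[(41816 − 40401)(54176 − 50176)] = √[1415 × 4000] = 2379.0755
r = -200 / 2379.0755 ≈ -0.084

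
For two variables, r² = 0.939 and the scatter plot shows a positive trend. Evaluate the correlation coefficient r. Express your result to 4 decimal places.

0.9690

|r| = √0.939 = 0.9690
The association is positive, so r = 0.9690.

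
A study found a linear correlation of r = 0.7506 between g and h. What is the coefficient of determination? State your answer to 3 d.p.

r² = (0.7506)² = 0.563

0.563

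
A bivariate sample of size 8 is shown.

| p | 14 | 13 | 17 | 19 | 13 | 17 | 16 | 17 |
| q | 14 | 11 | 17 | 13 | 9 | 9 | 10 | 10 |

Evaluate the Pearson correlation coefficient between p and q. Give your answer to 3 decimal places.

n = 8, Σp = 126, Σq = 93, Σp² = 2018, Σq² = 1137, Σpq = 1475
nΣpq − ΣpΣq = 11800 − 11718 = 82
nΣp² − (Σp)² = 16144 − 15876 = 268; nΣq² − (Σq)² = 9096 − 8649 = 447
r = 82 / √(268 × 447) = 82 / 346.1156 ≈ 0.237

0.237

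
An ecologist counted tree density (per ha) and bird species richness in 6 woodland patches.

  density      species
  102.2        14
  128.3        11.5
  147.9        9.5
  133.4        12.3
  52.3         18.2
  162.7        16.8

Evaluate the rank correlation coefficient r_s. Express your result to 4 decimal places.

-0.3714

Rank density: 2, 3, 5, 4, 1, 6
Rank species: 4, 2, 1, 3, 6, 5
d = rank(density) − rank(species): -2, 1, 4, 1, -5, 1; Σd² = 48
ρ = 1 − 6Σd² / [n(n²−1)] = 1 − 6×48 / (6×35) = 1 − 288/210 ≈ -0.3714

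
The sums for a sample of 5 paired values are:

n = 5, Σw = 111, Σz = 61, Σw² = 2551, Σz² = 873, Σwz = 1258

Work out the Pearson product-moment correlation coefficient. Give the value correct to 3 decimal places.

r = (nΣwz − ΣwΣz) / √[(nΣw² − (Σw)²)(nΣz² − (Σz)²)]
Numerator: 5×1258 − 111×61 = -481
Denominator: √[(12755 − 12321)(4365 − 3721)] = √[434 × 644] = 528.6738
r = -481 / 528.6738 ≈ -0.910

-0.910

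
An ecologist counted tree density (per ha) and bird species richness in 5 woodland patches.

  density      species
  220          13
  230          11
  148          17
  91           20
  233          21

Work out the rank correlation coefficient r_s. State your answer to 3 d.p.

0.000

Rank density: 3, 4, 2, 1, 5
Rank species: 2, 1, 3, 4, 5
d = rank(density) − rank(species): 1, 3, -1, -3, 0; Σd² = 20
ρ = 1 − 6Σd² / [n(n²−1)] = 1 − 6×20 / (5×24) = 1 − 120/120 ≈ 0.000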